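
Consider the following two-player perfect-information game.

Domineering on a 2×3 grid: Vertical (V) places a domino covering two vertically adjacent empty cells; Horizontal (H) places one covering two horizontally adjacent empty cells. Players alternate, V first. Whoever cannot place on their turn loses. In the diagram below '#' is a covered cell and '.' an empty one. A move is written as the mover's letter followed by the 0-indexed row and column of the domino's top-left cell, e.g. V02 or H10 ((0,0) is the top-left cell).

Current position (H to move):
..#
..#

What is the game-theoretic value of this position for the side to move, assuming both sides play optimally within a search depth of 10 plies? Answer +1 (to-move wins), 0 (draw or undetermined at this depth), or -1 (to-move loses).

value(..#/..#, H) = +1

ply 1, H at ..#/..# | H00=+1→###/..#*; H10=+1→..#/###
ply 2: ###/..# is terminal -1 (V); from ..#/..# depth 10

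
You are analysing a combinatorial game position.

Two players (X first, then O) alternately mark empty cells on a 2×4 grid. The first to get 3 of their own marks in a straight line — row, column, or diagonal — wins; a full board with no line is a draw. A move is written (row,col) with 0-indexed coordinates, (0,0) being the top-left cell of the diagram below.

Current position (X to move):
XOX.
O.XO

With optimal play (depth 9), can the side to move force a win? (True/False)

ply 1, X at XOX./O.XO | (0,3)=+0→XOXX/O.XO*; (1,1)=+0→XOX./OXXO
ply 2, O at XOXX/O.XO | (1,1)=+0→XOXX/OOXO*
ply 3: XOXX/OOXO is terminal +0 (X); from XOX./O.XO depth 9

X winning at [XOX./O.XO]: False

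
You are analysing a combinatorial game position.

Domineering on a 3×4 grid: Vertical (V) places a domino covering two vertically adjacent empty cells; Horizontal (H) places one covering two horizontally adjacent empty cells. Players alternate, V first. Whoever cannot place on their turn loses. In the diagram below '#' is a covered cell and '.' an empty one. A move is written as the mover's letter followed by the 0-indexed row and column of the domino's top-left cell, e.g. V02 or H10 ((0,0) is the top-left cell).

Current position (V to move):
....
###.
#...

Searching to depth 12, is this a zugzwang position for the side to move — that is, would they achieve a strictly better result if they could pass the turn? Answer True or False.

zugzwang(..../###./#..., V) = False

p1 V@[..../###./#...]: V03[...#/####/#...]-1* V13[..../####/#..#]-1
p2 H@[...#/####/#...]: H00[##.#/####/#...]+1* H01[.###/####/#...]+1 H21[...#/####/###.]+1 H22[...#/####/#.##]+1
p3 V@[##.#/####/#...] terminal -1; root [..../###./#...] d12
pass branch (H moves first from the same position):
  | p1 H@[..../###./#...]: H00[##../###./#...]+1* H01[.##./###./#...]+1 H02[..##/###./#...]+1 H21[..../###./###.]+1 H22[..../###./#.##]+1
  | p2 V@[##../###./#...]: V03[##.#/####/#...]-1* V13[##../####/#..#]-1
  | p3 H@[##.#/####/#...]: H21[##.#/####/###.]+1* H22[##.#/####/#.##]+1
  | p4 V@[##.#/####/###.] terminal -1; root [..../###./#...] d12
V moving scores -1; V passing scores -1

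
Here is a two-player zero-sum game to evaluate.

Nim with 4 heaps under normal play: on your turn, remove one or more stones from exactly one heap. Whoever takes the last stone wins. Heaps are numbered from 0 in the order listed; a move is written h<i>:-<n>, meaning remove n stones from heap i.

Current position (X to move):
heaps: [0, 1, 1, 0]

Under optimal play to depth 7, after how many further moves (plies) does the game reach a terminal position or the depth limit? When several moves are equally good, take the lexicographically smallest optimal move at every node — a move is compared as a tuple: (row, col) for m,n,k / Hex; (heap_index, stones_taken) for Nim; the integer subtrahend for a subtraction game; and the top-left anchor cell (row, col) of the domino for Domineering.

ply 1, X at (0,1,1,0) | h1:-1=-1→(0,0,1,0)*; h2:-1=-1→(0,1,0,0)
ply 2, O at (0,0,1,0) | h2:-1=+1→(0,0,0,0)*
ply 3: (0,0,0,0) is terminal -1 (X); from (0,1,1,0) depth 7

PV length from [(0,1,1,0)]: 2 plies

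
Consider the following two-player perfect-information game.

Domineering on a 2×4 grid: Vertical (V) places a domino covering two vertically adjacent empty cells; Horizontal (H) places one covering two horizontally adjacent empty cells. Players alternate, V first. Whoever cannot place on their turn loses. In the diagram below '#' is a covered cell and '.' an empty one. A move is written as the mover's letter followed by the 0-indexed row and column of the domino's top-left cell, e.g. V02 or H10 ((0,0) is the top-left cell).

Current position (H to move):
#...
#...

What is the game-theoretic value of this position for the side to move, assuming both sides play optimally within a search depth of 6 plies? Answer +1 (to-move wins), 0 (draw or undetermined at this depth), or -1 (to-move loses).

[#.../#...] H move#1: H01:+1/###./#...*, H02:+1/#.##/#..., H11:+1/#.../###., H12:+1/#.../#.##
[###./#...] V move#2: V03:-1/####/#..#*
[####/#..#] H move#3: H11:+1/####/####*
[####/####] end (terminal -1, V#4); searched #.../#... to 6

value(#.../#..., H) = +1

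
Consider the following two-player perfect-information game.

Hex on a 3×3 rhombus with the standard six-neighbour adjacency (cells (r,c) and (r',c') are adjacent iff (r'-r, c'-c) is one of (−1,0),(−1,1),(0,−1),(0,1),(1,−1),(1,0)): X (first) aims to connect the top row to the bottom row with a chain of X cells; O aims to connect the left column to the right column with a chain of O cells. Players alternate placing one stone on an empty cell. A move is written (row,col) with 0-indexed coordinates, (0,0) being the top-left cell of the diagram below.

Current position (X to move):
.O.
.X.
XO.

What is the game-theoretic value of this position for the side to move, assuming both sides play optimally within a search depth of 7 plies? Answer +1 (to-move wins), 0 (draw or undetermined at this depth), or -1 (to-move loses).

[.O./.X./XO.] X move#1: (0,0):+1/XO./.X./XO.*, (0,2):+1/.OX/.X./XO., (1,0):+1/.O./XX./XO., (1,2):-1/.O./.XX/XO., (2,2):-1/.O./.X./XOX
[XO./.X./XO.] O move#2: (0,2):-1/XOO/.X./XO.*, (1,0):-1/XO./OX./XO., (1,2):-1/XO./.XO/XO., (2,2):-1/XO./.X./XOO
[XOO/.X./XO.] X move#3: (1,0):+1/XOO/XX./XO.*, (1,2):-1/XOO/.XX/XO., (2,2):-1/XOO/.X./XOX
[XOO/XX./XO.] end (terminal -1, O#4); searched .O./.X./XO. to 7

value(.O./.X./XO., X) = +1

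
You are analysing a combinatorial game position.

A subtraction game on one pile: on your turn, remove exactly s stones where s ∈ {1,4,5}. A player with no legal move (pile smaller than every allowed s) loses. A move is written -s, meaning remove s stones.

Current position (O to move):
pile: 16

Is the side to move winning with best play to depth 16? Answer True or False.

[16] O move#1: -1:-1/15*, -4:-1/12, -5:-1/11
[15] X move#2: -1:-1/14, -4:-1/11, -5:+1/10*
[10] O move#3: -1:-1/9*, -4:-1/6, -5:-1/5
[9] X move#4: -1:+1/8*, -4:-1/5, -5:-1/4
[8] O move#5: -1:-1/7*, -4:-1/4, -5:-1/3
[7] X move#6: -1:-1/6, -4:-1/3, -5:+1/2*
[2] O move#7: -1:-1/1*
[1] X move#8: -1:+1/0*
[0] end (terminal -1, O#9); searched 16 to 16

O winning at [16]: False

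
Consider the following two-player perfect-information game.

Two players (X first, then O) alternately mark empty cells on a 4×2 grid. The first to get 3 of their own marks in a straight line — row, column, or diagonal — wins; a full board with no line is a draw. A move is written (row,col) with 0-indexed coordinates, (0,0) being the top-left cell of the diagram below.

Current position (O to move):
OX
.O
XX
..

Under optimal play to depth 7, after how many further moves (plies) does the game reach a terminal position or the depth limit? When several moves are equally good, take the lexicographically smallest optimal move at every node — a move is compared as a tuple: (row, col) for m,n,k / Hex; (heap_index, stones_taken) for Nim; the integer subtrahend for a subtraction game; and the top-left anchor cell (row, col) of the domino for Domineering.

p1 O@[OX/.O/XX/..]: (1,0)[OX/OO/XX/..]+0* (3,0)[OX/.O/XX/O.]+0 (3,1)[OX/.O/XX/.O]+0
p2 X@[OX/OO/XX/..]: (3,0)[OX/OO/XX/X.]+0* (3,1)[OX/OO/XX/.X]+0
p3 O@[OX/OO/XX/X.]: (3,1)[OX/OO/XX/XO]+0*
p4 X@[OX/OO/XX/XO] terminal +0; root [OX/.O/XX/..] d7

PV length from [OX/.O/XX/..]: 3 plies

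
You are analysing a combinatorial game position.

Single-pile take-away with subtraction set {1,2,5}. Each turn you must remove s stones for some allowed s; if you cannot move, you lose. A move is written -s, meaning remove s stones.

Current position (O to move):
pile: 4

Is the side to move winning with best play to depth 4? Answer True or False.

O winning at [4]: True

ply 1, O at 4 | -1=+1→3*; -2=-1→2
ply 2, X at 3 | -1=-1→2*; -2=-1→1
ply 3, O at 2 | -1=-1→1; -2=+1→0*
ply 4: 0 is terminal -1 (X); from 4 depth 4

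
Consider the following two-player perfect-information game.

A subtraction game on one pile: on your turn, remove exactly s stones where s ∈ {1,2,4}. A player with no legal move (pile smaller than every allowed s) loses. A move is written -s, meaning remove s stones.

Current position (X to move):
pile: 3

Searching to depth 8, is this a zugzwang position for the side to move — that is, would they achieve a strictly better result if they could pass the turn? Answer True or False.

[3] X move#1: -1:-1/2*, -2:-1/1
[2] O move#2: -1:-1/1, -2:+1/0*
[0] end (terminal -1, X#3); searched 3 to 8
if X skipped the turn, O would face:
~ [3] O move#1: -1:-1/2*, -2:-1/1
~ [2] X move#2: -1:-1/1, -2:+1/0*
~ [0] end (terminal -1, O#3); searched 3 to 8
compare (X): move=-1 vs pass=+1

zugzwang(3, X) = True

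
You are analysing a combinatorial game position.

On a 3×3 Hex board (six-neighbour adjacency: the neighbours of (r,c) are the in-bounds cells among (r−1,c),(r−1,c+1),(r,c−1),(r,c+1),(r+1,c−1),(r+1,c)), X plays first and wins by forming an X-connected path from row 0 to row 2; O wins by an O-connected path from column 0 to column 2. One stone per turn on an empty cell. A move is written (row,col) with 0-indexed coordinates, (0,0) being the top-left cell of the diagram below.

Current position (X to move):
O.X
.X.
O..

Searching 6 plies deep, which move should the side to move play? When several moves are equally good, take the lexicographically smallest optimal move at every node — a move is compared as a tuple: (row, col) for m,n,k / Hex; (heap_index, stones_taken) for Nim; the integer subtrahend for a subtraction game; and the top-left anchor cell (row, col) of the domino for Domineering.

p1 X@[O.X/.X./O..]: (0,1)[OXX/.X./O..]-1 (1,0)[O.X/XX./O..]-1 (1,2)[O.X/.XX/O..]+1* (2,1)[O.X/.X./OX.]+1 (2,2)[O.X/.X./O.X]+1
p2 O@[O.X/.XX/O..]: (0,1)[OOX/.XX/O..]-1* (1,0)[O.X/OXX/O..]-1 (2,1)[O.X/.XX/OO.]-1 (2,2)[O.X/.XX/O.O]-1
p3 X@[OOX/.XX/O..]: (1,0)[OOX/XXX/O..]+1* (2,1)[OOX/.XX/OX.]+1 (2,2)[OOX/.XX/O.X]+1
p4 O@[OOX/XXX/O..]: (2,1)[OOX/XXX/OO.]-1* (2,2)[OOX/XXX/O.O]-1
p5 X@[OOX/XXX/OO.]: (2,2)[OOX/XXX/OOX]+1*
p6 O@[OOX/XXX/OOX] terminal -1; root [O.X/.X./O..] d6

X's best at [O.X/.X./O..]: (1,2)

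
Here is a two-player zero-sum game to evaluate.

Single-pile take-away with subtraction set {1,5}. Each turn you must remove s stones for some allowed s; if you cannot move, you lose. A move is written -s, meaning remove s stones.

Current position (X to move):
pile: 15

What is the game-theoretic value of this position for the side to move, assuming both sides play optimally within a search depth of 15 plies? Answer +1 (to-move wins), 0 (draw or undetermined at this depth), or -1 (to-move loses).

ply 1, X at 15 | -1=+1→14*; -5=+1→10
ply 2, O at 14 | -1=-1→13*; -5=-1→9
ply 3, X at 13 | -1=+1→12*; -5=+1→8
ply 4, O at 12 | -1=-1→11*; -5=-1→7
ply 5, X at 11 | -1=+1→10*; -5=+1→6
ply 6, O at 10 | -1=-1→9*; -5=-1→5
ply 7, X at 9 | -1=+1→8*; -5=+1→4
ply 8, O at 8 | -1=-1→7*; -5=-1→3
ply 9, X at 7 | -1=+1→6*; -5=+1→2
ply 10, O at 6 | -1=-1→5*; -5=-1→1
ply 11, X at 5 | -1=+1→4*; -5=+1→0
ply 12, O at 4 | -1=-1→3*
ply 13, X at 3 | -1=+1→2*
ply 14, O at 2 | -1=-1→1*
ply 15, X at 1 | -1=+1→0*
ply 16: 0 is terminal -1 (O); from 15 depth 15

value(15, X) = +1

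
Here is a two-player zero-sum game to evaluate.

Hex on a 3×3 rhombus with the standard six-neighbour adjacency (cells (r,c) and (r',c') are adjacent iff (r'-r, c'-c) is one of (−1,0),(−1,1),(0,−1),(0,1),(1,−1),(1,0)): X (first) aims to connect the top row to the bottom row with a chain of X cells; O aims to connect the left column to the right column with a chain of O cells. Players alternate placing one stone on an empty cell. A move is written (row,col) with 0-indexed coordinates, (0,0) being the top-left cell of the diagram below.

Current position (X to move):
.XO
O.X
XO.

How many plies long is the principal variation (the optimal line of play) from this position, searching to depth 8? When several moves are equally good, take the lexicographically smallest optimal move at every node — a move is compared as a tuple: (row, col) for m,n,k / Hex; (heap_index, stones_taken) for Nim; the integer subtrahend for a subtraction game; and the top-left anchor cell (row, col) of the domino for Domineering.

p1 X@[.XO/O.X/XO.]: (0,0)[XXO/O.X/XO.]-1 (1,1)[.XO/OXX/XO.]+1* (2,2)[.XO/O.X/XOX]-1
p2 O@[.XO/OXX/XO.] terminal -1; root [.XO/O.X/XO.] d8

PV length from [.XO/O.X/XO.]: 1 ply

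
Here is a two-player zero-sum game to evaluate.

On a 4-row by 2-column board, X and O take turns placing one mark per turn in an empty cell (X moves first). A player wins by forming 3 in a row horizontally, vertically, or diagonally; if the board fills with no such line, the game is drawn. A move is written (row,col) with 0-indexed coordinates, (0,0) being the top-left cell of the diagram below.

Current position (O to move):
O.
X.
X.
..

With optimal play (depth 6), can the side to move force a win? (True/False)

[O./X./X./..] O move#1: (0,1):-1/OO/X./X./.., (1,1):-1/O./XO/X./.., (2,1):-1/O./X./XO/.., (3,0):+0/O./X./X./O.*, (3,1):-1/O./X./X./.O
[O./X./X./O.] X move#2: (0,1):+0/OX/X./X./O.*, (1,1):+0/O./XX/X./O., (2,1):+0/O./X./XX/O., (3,1):+0/O./X./X./OX
[OX/X./X./O.] O move#3: (1,1):+0/OX/XO/X./O.*, (2,1):+0/OX/X./XO/O., (3,1):+0/OX/X./X./OO
[OX/XO/X./O.] X move#4: (2,1):+0/OX/XO/XX/O.*, (3,1):+0/OX/XO/X./OX
[OX/XO/XX/O.] O move#5: (3,1):+0/OX/XO/XX/OO*
[OX/XO/XX/OO] end (terminal +0, X#6); searched O./X./X./.. to 6

O winning at [O./X./X./..]: False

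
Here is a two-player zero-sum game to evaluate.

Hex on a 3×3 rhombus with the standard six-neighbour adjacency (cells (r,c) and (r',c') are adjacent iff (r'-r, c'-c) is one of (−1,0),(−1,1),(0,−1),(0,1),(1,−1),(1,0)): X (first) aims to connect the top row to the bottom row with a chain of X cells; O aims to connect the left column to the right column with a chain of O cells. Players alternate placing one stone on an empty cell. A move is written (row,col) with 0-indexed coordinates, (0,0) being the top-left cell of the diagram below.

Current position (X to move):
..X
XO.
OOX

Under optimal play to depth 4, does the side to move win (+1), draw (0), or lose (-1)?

value(..X/XO./OOX, X) = +1

p1 X@[..X/XO./OOX]: (0,0)[X.X/XO./OOX]-1 (0,1)[.XX/XO./OOX]-1 (1,2)[..X/XOX/OOX]+1*
p2 O@[..X/XOX/OOX] terminal -1; root [..X/XO./OOX] d4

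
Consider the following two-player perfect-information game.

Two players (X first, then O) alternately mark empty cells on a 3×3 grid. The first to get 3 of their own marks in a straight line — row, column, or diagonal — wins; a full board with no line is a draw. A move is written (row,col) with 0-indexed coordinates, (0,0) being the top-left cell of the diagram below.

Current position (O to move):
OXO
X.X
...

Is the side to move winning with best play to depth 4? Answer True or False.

ply 1, O at OXO/X.X/... | (1,1)=+1→OXO/XOX/...*; (2,0)=-1→OXO/X.X/O..; (2,1)=-1→OXO/X.X/.O.; (2,2)=-1→OXO/X.X/..O
ply 2, X at OXO/XOX/... | (2,0)=-1→OXO/XOX/X..*; (2,1)=-1→OXO/XOX/.X.; (2,2)=-1→OXO/XOX/..X
ply 3, O at OXO/XOX/X.. | (2,1)=+0→OXO/XOX/XO.; (2,2)=+1→OXO/XOX/X.O*
ply 4: OXO/XOX/X.O is terminal -1 (X); from OXO/X.X/... depth 4

O winning at [OXO/X.X/...]: True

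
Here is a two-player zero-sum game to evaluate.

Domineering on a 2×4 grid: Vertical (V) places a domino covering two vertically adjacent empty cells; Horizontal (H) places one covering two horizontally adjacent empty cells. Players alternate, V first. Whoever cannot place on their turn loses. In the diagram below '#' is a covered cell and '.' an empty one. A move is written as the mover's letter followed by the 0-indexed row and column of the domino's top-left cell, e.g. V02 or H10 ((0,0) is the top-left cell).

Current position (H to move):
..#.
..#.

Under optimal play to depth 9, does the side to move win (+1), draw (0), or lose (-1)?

value(..#./..#., H) = +1

[..#./..#.] H move#1: H00:+1/###./..#.*, H10:+1/..#./###.
[###./..#.] V move#2: V03:-1/####/..##*
[####/..##] H move#3: H10:+1/####/####*
[####/####] end (terminal -1, V#4); searched ..#./..#. to 9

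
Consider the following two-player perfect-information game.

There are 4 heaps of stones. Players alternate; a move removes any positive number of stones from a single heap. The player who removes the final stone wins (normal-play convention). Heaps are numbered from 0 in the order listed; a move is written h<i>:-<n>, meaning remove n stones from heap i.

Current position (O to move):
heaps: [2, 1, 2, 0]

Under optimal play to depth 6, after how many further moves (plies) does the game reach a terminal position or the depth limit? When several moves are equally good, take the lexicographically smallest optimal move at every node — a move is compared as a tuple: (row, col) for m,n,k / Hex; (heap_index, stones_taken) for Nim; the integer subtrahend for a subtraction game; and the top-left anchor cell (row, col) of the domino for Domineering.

ply 1, O at (2,1,2,0) | h0:-1=-1→(1,1,2,0); h0:-2=-1→(0,1,2,0); h1:-1=+1→(2,0,2,0)*; h2:-1=-1→(2,1,1,0); h2:-2=-1→(2,1,0,0)
ply 2, X at (2,0,2,0) | h0:-1=-1→(1,0,2,0)*; h0:-2=-1→(0,0,2,0); h2:-1=-1→(2,0,1,0); h2:-2=-1→(2,0,0,0)
ply 3, O at (1,0,2,0) | h0:-1=-1→(0,0,2,0); h2:-1=+1→(1,0,1,0)*; h2:-2=-1→(1,0,0,0)
ply 4, X at (1,0,1,0) | h0:-1=-1→(0,0,1,0)*; h2:-1=-1→(1,0,0,0)
ply 5, O at (0,0,1,0) | h2:-1=+1→(0,0,0,0)*
ply 6: (0,0,0,0) is terminal -1 (X); from (2,1,2,0) depth 6

PV length from [(2,1,2,0)]: 5 plies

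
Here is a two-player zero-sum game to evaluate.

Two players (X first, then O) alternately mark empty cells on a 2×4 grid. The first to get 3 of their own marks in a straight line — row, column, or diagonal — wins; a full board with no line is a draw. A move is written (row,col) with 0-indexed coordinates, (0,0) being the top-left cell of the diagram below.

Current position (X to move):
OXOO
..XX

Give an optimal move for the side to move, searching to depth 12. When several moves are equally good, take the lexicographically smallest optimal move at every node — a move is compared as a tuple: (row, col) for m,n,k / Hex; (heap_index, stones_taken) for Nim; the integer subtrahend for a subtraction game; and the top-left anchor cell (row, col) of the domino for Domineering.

X's best at [OXOO/..XX]: (1,1)

ply 1, X at OXOO/..XX | (1,0)=+0→OXOO/X.XX; (1,1)=+1→OXOO/.XXX*
ply 2: OXOO/.XXX is terminal -1 (O); from OXOO/..XX depth 12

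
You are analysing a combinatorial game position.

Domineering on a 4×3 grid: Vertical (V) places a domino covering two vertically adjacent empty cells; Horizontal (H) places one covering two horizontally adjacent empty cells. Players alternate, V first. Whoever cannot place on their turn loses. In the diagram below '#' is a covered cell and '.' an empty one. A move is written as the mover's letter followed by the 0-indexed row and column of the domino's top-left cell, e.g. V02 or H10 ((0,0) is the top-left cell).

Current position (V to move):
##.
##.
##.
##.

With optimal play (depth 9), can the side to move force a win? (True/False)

ply 1, V at ##./##./##./##. | V02=+1→###/###/##./##.*; V12=+1→##./###/###/##.; V22=+1→##./##./###/###
ply 2: ###/###/##./##. is terminal -1 (H); from ##./##./##./##. depth 9

V winning at [##./##./##./##.]: True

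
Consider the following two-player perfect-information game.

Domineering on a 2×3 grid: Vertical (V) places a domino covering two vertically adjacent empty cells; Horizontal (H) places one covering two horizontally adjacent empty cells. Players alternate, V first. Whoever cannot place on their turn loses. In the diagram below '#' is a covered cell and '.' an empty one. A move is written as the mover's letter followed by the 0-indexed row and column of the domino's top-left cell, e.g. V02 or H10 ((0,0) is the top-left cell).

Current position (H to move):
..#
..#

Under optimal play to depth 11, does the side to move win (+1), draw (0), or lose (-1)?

p1 H@[..#/..#]: H00[###/..#]+1* H10[..#/###]+1
p2 V@[###/..#] terminal -1; root [..#/..#] d11

value(..#/..#, H) = +1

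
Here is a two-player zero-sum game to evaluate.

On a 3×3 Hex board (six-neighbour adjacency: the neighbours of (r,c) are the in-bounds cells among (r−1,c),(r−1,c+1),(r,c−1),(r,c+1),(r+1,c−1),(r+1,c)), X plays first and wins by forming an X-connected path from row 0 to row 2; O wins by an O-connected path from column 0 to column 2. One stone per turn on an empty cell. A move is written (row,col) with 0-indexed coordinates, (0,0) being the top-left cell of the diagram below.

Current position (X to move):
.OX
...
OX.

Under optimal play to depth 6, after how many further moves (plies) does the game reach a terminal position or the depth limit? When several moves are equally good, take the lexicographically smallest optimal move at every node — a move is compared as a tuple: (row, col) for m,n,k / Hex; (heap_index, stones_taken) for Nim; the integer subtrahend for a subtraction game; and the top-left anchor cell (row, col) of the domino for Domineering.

PV length from [.OX/.../OX.]: 3 plies

[.OX/.../OX.] X move#1: (0,0):+1/XOX/.../OX.*, (1,0):+1/.OX/X../OX., (1,1):+1/.OX/.X./OX., (1,2):+1/.OX/..X/OX., (2,2):+1/.OX/.../OXX
[XOX/.../OX.] O move#2: (1,0):-1/XOX/O../OX.*, (1,1):-1/XOX/.O./OX., (1,2):-1/XOX/..O/OX., (2,2):-1/XOX/.../OXO
[XOX/O../OX.] X move#3: (1,1):+1/XOX/OX./OX.*, (1,2):+1/XOX/O.X/OX., (2,2):+1/XOX/O../OXX
[XOX/OX./OX.] end (terminal -1, O#4); searched .OX/.../OX. to 6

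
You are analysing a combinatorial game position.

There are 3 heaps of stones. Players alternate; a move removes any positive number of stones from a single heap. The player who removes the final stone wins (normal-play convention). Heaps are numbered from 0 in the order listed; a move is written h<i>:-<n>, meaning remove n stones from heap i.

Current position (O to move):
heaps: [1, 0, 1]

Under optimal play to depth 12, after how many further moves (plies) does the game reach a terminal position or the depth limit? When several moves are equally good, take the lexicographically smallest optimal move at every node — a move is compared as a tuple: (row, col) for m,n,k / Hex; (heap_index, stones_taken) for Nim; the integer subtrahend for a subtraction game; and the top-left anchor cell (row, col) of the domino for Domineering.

PV length from [(1,0,1)]: 2 plies

ply 1, O at (1,0,1) | h0:-1=-1→(0,0,1)*; h2:-1=-1→(1,0,0)
ply 2, X at (0,0,1) | h2:-1=+1→(0,0,0)*
ply 3: (0,0,0) is terminal -1 (O); from (1,0,1) depth 12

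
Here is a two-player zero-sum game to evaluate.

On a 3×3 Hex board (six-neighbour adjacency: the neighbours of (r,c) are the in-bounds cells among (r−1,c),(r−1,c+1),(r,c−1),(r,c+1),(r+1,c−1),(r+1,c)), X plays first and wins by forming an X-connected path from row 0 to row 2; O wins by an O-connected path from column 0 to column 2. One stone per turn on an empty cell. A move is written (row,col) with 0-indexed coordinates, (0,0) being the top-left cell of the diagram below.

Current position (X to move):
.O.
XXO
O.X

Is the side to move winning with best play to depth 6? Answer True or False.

ply 1, X at .O./XXO/O.X | (0,0)=-1→XO./XXO/O.X; (0,2)=-1→.OX/XXO/O.X; (2,1)=+1→.O./XXO/OXX*
ply 2, O at .O./XXO/OXX | (0,0)=-1→OO./XXO/OXX*; (0,2)=-1→.OO/XXO/OXX
ply 3, X at OO./XXO/OXX | (0,2)=+1→OOX/XXO/OXX*
ply 4: OOX/XXO/OXX is terminal -1 (O); from .O./XXO/O.X depth 6

X winning at [.O./XXO/O.X]: True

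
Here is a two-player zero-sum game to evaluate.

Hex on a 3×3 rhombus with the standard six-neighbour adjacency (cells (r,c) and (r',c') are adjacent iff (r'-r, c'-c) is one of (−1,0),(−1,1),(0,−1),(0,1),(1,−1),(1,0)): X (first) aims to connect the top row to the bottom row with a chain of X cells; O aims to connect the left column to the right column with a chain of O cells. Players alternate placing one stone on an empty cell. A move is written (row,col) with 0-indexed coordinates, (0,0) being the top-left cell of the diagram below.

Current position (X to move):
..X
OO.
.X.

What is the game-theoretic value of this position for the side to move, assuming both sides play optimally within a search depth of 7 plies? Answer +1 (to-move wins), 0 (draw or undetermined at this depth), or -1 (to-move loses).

[..X/OO./.X.] X move#1: (0,0):-1/X.X/OO./.X., (0,1):-1/.XX/OO./.X., (1,2):+1/..X/OOX/.X.*, (2,0):-1/..X/OO./XX., (2,2):-1/..X/OO./.XX
[..X/OOX/.X.] end (terminal -1, O#2); searched ..X/OO./.X. to 7

value(..X/OO./.X., X) = +1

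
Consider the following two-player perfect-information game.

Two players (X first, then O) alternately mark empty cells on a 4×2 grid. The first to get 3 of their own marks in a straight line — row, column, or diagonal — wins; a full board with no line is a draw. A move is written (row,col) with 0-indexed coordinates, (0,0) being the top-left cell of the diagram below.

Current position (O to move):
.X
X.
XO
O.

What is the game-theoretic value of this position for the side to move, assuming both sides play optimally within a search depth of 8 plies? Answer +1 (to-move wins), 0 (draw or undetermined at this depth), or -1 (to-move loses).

[.X/X./XO/O.] O move#1: (0,0):+0/OX/X./XO/O.*, (1,1):-1/.X/XO/XO/O., (3,1):-1/.X/X./XO/OO
[OX/X./XO/O.] X move#2: (1,1):+0/OX/XX/XO/O.*, (3,1):+0/OX/X./XO/OX
[OX/XX/XO/O.] O move#3: (3,1):+0/OX/XX/XO/OO*
[OX/XX/XO/OO] end (terminal +0, X#4); searched .X/X./XO/O. to 8

value(.X/X./XO/O., O) = 0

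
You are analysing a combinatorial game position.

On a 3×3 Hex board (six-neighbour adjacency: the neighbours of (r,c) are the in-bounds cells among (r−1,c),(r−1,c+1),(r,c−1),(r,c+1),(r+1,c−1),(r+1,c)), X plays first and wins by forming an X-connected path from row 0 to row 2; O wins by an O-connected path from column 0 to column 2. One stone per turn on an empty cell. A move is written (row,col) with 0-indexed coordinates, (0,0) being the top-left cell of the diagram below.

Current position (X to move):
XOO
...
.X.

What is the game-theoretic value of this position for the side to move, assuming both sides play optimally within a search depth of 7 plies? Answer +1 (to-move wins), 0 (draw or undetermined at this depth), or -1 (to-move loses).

[XOO/.../.X.] X move#1: (1,0):+1/XOO/X../.X.*, (1,1):-1/XOO/.X./.X., (1,2):-1/XOO/..X/.X., (2,0):-1/XOO/.../XX., (2,2):-1/XOO/.../.XX
[XOO/X../.X.] O move#2: (1,1):-1/XOO/XO./.X.*, (1,2):-1/XOO/X.O/.X., (2,0):-1/XOO/X../OX., (2,2):-1/XOO/X../.XO
[XOO/XO./.X.] X move#3: (1,2):-1/XOO/XOX/.X., (2,0):+1/XOO/XO./XX.*, (2,2):-1/XOO/XO./.XX
[XOO/XO./XX.] end (terminal -1, O#4); searched XOO/.../.X. to 7

value(XOO/.../.X., X) = +1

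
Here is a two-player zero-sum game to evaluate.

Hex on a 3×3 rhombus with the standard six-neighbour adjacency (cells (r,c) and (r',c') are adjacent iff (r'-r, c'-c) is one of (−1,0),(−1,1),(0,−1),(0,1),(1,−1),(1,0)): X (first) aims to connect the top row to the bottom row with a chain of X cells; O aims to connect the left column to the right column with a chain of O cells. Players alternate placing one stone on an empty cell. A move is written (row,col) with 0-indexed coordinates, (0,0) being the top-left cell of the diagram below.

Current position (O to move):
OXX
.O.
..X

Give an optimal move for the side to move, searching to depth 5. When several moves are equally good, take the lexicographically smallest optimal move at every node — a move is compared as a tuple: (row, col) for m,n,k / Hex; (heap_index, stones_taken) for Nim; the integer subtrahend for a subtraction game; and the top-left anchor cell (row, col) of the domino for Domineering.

p1 O@[OXX/.O./..X]: (1,0)[OXX/OO./..X]-1 (1,2)[OXX/.OO/..X]+1* (2,0)[OXX/.O./O.X]-1 (2,1)[OXX/.O./.OX]-1
p2 X@[OXX/.OO/..X]: (1,0)[OXX/XOO/..X]-1* (2,0)[OXX/.OO/X.X]-1 (2,1)[OXX/.OO/.XX]-1
p3 O@[OXX/XOO/..X]: (2,0)[OXX/XOO/O.X]+1* (2,1)[OXX/XOO/.OX]-1
p4 X@[OXX/XOO/O.X] terminal -1; root [OXX/.O./..X] d5

O's best at [OXX/.O./..X]: (1,2)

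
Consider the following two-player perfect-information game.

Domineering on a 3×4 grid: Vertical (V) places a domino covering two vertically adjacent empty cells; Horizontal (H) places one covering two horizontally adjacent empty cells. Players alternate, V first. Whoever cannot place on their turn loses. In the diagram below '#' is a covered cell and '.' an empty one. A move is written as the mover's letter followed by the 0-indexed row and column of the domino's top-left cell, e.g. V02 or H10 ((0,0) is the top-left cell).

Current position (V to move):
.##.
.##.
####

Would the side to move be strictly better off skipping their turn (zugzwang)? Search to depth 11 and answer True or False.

zugzwang(.##./.##./####, V) = False

p1 V@[.##./.##./####]: V00[###./###./####]+1* V03[.###/.###/####]+1
p2 H@[###./###./####] terminal -1; root [.##./.##./####] d11
if V skipped the turn, H would face:
~ p1 H@[.##./.##./####] terminal -1; root [.##./.##./####] d11
compare (V): move=+1 vs pass=+1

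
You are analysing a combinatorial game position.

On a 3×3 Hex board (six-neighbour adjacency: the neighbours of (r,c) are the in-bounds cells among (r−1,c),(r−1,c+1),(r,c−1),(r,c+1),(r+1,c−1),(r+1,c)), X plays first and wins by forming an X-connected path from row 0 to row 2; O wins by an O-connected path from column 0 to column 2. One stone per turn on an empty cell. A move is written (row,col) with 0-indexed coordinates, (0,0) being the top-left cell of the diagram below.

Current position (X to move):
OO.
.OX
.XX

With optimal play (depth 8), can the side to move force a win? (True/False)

X winning at [OO./.OX/.XX]: True

p1 X@[OO./.OX/.XX]: (0,2)[OOX/.OX/.XX]+1* (1,0)[OO./XOX/.XX]-1 (2,0)[OO./.OX/XXX]-1
p2 O@[OOX/.OX/.XX] terminal -1; root [OO./.OX/.XX] d8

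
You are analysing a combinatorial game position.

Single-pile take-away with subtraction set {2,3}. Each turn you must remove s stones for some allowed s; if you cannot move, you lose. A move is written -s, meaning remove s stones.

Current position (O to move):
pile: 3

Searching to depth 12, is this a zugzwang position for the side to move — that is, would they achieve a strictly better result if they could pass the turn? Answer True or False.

zugzwang(3, O) = False

p1 O@[3]: -2[1]+1* -3[0]+1
p2 X@[1] terminal -1; root [3] d12
suppose O passes — search the same position with X to move:
pass> p1 X@[3]: -2[1]+1* -3[0]+1
pass> p2 O@[1] terminal -1; root [3] d12
for O: play +1, pass -1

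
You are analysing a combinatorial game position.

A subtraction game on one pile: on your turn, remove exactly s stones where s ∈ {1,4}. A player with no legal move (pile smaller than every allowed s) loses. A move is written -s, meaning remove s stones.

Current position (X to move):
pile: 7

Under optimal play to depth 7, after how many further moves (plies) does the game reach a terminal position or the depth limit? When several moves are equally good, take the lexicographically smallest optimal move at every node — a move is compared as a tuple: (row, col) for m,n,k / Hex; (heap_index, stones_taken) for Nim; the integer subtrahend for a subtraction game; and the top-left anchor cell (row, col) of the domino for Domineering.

PV length from [7]: 4 plies

ply 1, X at 7 | -1=-1→6*; -4=-1→3
ply 2, O at 6 | -1=+1→5*; -4=+1→2
ply 3, X at 5 | -1=-1→4*; -4=-1→1
ply 4, O at 4 | -1=-1→3; -4=+1→0*
ply 5: 0 is terminal -1 (X); from 7 depth 7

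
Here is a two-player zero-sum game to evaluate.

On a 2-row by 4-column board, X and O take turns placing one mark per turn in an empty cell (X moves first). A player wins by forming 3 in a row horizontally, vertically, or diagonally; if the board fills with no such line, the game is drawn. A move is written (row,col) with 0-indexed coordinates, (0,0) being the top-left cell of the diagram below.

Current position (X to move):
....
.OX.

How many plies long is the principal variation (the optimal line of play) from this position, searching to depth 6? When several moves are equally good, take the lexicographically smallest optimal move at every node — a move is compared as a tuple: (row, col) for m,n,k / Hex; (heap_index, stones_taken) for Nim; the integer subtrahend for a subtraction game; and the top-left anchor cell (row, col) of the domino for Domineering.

[..../.OX.] X move#1: (0,0):+0/X.../.OX.*, (0,1):+0/.X../.OX., (0,2):+0/..X./.OX., (0,3):+0/...X/.OX., (1,0):+0/..../XOX., (1,3):+0/..../.OXX
[X.../.OX.] O move#2: (0,1):+0/XO../.OX.*, (0,2):+0/X.O./.OX., (0,3):+0/X..O/.OX., (1,0):+0/X.../OOX., (1,3):+0/X.../.OXO
[XO../.OX.] X move#3: (0,2):+0/XOX./.OX.*, (0,3):+0/XO.X/.OX., (1,0):+0/XO../XOX., (1,3):+0/XO../.OXX
[XOX./.OX.] O move#4: (0,3):+0/XOXO/.OX.*, (1,0):+0/XOX./OOX., (1,3):+0/XOX./.OXO
[XOXO/.OX.] X move#5: (1,0):+0/XOXO/XOX.*, (1,3):+0/XOXO/.OXX
[XOXO/XOX.] O move#6: (1,3):+0/XOXO/XOXO*
[XOXO/XOXO] end (terminal +0, X#7); searched ..../.OX. to 6

PV length from [..../.OX.]: 6 plies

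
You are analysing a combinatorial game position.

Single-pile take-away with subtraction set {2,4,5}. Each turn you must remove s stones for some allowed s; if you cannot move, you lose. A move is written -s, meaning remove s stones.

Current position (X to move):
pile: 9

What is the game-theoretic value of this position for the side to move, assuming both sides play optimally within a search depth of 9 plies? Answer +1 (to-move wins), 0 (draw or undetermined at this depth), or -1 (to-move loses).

ply 1, X at 9 | -2=+1→7*; -4=-1→5; -5=-1→4
ply 2, O at 7 | -2=-1→5*; -4=-1→3; -5=-1→2
ply 3, X at 5 | -2=-1→3; -4=+1→1*; -5=+1→0
ply 4: 1 is terminal -1 (O); from 9 depth 9

value(9, X) = +1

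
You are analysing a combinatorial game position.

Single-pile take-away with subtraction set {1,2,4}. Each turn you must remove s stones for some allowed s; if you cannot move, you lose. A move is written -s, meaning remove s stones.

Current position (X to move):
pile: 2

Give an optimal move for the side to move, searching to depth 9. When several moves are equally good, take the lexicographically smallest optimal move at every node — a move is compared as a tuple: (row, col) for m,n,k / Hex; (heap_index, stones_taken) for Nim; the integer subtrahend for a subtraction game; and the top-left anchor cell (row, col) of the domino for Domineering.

X's best at [2]: -2

[2] X move#1: -1:-1/1, -2:+1/0*
[0] end (terminal -1, O#2); searched 2 to 9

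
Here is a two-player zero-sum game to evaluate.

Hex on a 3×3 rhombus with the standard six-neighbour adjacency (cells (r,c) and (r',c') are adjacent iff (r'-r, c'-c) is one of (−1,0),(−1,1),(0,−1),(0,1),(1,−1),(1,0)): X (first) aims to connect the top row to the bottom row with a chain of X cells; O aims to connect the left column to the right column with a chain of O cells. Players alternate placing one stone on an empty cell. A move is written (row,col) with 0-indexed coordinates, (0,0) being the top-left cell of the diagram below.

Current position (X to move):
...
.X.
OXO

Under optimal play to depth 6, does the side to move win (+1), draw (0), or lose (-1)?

ply 1, X at .../.X./OXO | (0,0)=+1→X../.X./OXO*; (0,1)=+1→.X./.X./OXO; (0,2)=+1→..X/.X./OXO; (1,0)=+1→.../XX./OXO; (1,2)=+1→.../.XX/OXO
ply 2, O at X../.X./OXO | (0,1)=-1→XO./.X./OXO*; (0,2)=-1→X.O/.X./OXO; (1,0)=-1→X../OX./OXO; (1,2)=-1→X../.XO/OXO
ply 3, X at XO./.X./OXO | (0,2)=+1→XOX/.X./OXO*; (1,0)=+1→XO./XX./OXO; (1,2)=+1→XO./.XX/OXO
ply 4: XOX/.X./OXO is terminal -1 (O); from .../.X./OXO depth 6

value(.../.X./OXO, X) = +1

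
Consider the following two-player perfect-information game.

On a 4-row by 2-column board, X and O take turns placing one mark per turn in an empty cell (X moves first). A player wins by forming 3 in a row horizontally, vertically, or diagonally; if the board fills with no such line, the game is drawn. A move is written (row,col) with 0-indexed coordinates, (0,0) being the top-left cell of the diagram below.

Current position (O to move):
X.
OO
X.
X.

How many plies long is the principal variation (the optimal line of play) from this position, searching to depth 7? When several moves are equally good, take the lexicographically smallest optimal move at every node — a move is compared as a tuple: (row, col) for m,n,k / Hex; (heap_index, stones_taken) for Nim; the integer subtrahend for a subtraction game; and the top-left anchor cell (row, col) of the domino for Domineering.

PV length from [X./OO/X./X.]: 3 plies

[X./OO/X./X.] O move#1: (0,1):+0/XO/OO/X./X., (2,1):+1/X./OO/XO/X.*, (3,1):+0/X./OO/X./XO
[X./OO/XO/X.] X move#2: (0,1):-1/XX/OO/XO/X.*, (3,1):-1/X./OO/XO/XX
[XX/OO/XO/X.] O move#3: (3,1):+1/XX/OO/XO/XO*
[XX/OO/XO/XO] end (terminal -1, X#4); searched X./OO/X./X. to 7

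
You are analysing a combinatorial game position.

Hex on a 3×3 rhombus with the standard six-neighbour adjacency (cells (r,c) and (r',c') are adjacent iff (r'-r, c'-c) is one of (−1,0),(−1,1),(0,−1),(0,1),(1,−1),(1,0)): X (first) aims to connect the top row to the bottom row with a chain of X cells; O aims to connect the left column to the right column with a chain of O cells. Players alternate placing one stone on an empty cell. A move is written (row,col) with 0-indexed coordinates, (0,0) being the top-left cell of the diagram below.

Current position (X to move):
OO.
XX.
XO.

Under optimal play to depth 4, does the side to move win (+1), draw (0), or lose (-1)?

value(OO./XX./XO., X) = +1

p1 X@[OO./XX./XO.]: (0,2)[OOX/XX./XO.]+1* (1,2)[OO./XXX/XO.]-1 (2,2)[OO./XX./XOX]-1
p2 O@[OOX/XX./XO.] terminal -1; root [OO./XX./XO.] d4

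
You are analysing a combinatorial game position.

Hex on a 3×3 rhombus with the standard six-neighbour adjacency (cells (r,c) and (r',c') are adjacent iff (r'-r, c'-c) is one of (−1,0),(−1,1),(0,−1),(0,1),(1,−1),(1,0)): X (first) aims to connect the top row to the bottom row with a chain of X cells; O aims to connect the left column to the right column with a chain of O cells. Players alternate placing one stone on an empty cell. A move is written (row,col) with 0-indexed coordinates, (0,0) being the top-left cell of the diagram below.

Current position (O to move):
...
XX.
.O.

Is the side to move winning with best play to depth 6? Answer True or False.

O winning at [.../XX./.O.]: True

p1 O@[.../XX./.O.]: (0,0)[O../XX./.O.]-1 (0,1)[.O./XX./.O.]-1 (0,2)[..O/XX./.O.]-1 (1,2)[.../XXO/.O.]-1 (2,0)[.../XX./OO.]+1* (2,2)[.../XX./.OO]-1
p2 X@[.../XX./OO.]: (0,0)[X../XX./OO.]-1* (0,1)[.X./XX./OO.]-1 (0,2)[..X/XX./OO.]-1 (1,2)[.../XXX/OO.]-1 (2,2)[.../XX./OOX]-1
p3 O@[X../XX./OO.]: (0,1)[XO./XX./OO.]+1* (0,2)[X.O/XX./OO.]+1 (1,2)[X../XXO/OO.]+1 (2,2)[X../XX./OOO]+1
p4 X@[XO./XX./OO.]: (0,2)[XOX/XX./OO.]-1* (1,2)[XO./XXX/OO.]-1 (2,2)[XO./XX./OOX]-1
p5 O@[XOX/XX./OO.]: (1,2)[XOX/XXO/OO.]+1* (2,2)[XOX/XX./OOO]+1
p6 X@[XOX/XXO/OO.] terminal -1; root [.../XX./.O.] d6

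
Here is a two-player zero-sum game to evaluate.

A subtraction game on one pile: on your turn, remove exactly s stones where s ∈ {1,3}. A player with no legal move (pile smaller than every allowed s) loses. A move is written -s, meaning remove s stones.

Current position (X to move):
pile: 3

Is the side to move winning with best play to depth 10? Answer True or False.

[3] X move#1: -1:+1/2*, -3:+1/0
[2] O move#2: -1:-1/1*
[1] X move#3: -1:+1/0*
[0] end (terminal -1, O#4); searched 3 to 10

X winning at [3]: True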